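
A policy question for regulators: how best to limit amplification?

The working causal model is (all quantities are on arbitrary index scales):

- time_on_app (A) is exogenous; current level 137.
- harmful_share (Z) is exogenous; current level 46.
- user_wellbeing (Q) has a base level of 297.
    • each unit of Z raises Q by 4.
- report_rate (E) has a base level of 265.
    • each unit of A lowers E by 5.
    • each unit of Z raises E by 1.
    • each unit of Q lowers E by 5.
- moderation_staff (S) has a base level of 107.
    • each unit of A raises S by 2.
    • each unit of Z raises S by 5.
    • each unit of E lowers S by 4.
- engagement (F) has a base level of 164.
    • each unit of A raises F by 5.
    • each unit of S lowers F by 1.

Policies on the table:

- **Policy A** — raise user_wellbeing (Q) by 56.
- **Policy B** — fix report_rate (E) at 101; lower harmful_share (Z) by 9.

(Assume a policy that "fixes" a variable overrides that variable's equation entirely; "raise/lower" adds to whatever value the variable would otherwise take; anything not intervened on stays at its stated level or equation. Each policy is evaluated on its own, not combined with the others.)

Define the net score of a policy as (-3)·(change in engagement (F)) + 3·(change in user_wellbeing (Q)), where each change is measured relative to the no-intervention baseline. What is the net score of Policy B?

Baseline:
  A = 137
  Z = 46
  Q = 297 + 4·46 = 481
  E = 265 − 5·137 + 46 − 5·481 = -2779
  S = 107 + 2·137 + 5·46 − 4·(-2779) = 11727
  F = 164 + 5·137 − 11727 = -10878
Policy B (E := 101, Z − 9):
  A = 137
  Z = 46 − 9 = 37
  Q = 297 + 4·37 = 445
  E = 101
  S = 107 + 2·137 + 5·37 − 4·101 = 162
  F = 164 + 5·137 − 162 = 687
ΔF = 687 − (-10878) = 11565; ΔQ = 445 − 481 = -36
Score = (-3)·11565 + 3·(-36) = -34803

-34803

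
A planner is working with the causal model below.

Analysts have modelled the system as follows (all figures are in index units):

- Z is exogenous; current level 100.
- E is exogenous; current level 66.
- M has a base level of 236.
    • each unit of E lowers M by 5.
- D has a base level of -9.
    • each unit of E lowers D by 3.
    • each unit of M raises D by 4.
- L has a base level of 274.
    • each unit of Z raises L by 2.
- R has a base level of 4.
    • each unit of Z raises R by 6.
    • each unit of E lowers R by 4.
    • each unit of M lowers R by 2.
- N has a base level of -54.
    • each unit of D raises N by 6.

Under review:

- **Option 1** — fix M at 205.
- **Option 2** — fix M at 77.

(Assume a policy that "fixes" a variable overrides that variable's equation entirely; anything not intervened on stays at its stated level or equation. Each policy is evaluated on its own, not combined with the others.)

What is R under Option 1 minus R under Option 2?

-256

Option 1 (M := 205):
  Z = 100
  E = 66
  M = 205
  R = 4 + 6·100 − 4·66 − 2·205 = -70
Option 2 (M := 77):
  Z = 100
  E = 66
  M = 77
  R = 4 + 6·100 − 4·66 − 2·77 = 186
R: -70 − 186 = -256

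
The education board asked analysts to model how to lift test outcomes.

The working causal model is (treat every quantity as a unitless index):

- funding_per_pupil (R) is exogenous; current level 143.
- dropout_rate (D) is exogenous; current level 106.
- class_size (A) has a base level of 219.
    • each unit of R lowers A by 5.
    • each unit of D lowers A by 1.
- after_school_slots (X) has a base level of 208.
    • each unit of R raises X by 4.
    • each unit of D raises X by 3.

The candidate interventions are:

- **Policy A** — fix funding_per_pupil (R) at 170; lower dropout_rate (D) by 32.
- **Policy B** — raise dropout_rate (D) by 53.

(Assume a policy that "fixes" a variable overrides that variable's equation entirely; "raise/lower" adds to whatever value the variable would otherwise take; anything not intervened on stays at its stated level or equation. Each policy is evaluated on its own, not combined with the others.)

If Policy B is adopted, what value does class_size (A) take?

Policy B (D + 53):
  R = 143
  D = 106 + 53 = 159
  A = 219 − 5·143 − 159 = -655

-655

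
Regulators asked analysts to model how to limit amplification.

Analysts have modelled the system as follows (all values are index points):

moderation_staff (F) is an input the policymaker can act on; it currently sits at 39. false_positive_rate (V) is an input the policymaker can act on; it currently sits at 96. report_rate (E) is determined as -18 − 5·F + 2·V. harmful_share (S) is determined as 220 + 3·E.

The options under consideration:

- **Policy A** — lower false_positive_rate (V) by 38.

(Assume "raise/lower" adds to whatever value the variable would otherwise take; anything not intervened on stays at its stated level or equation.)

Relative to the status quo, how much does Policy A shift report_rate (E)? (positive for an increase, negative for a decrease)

Baseline:
  F = 39
  V = 96
  E = -18 − 5·39 + 2·96 = -21
Policy A (V − 38):
  F = 39
  V = 96 − 38 = 58
  E = -18 − 5·39 + 2·58 = -97
Change in E: -97 − (-21) = -76

-76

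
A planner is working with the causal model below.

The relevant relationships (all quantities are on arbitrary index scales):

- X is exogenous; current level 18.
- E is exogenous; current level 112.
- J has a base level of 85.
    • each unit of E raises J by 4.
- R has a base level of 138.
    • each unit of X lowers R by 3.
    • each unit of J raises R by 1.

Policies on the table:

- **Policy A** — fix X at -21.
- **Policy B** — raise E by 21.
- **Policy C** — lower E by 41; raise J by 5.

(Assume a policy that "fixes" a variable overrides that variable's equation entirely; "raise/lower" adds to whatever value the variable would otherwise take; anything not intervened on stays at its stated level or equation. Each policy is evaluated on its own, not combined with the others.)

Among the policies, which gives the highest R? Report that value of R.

Policy A (X := -21):
  X = -21
  E = 112
  J = 85 + 4·112 = 533
  R = 138 − 3·(-21) + 533 = 734
Policy B (E + 21):
  X = 18
  E = 112 + 21 = 133
  J = 85 + 4·133 = 617
  R = 138 − 3·18 + 617 = 701
Policy C (E − 41, J + 5):
  X = 18
  E = 112 − 41 = 71
  J = 85 + 4·71 (+5 from intervention) = 374
  R = 138 − 3·18 + 374 = 458
Comparing — Policy A: R=734, Policy B: R=701, Policy C: R=458. Highest is 734 (Policy A).

734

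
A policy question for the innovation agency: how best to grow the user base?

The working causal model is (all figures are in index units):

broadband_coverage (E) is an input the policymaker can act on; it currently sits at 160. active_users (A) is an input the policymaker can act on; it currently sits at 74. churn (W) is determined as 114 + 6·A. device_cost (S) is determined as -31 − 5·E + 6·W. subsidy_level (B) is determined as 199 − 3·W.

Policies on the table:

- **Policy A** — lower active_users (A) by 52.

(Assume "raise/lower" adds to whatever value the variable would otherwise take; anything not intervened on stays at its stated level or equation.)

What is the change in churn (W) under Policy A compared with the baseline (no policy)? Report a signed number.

Baseline:
  A = 74
  W = 114 + 6·74 = 558
Policy A (A − 52):
  A = 74 − 52 = 22
  W = 114 + 6·22 = 246
Change in W: 246 − 558 = -312

-312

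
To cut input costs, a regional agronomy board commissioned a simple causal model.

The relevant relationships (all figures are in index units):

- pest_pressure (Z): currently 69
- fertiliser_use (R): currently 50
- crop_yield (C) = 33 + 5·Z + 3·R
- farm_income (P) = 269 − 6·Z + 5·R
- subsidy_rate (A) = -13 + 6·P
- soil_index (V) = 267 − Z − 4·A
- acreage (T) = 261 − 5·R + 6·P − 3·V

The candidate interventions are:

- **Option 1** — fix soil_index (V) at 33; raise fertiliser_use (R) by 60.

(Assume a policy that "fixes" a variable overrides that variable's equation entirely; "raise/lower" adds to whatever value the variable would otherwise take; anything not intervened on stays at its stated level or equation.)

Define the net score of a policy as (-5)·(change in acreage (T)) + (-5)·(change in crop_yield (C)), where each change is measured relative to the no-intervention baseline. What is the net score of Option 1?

Baseline:
  Z = 69
  R = 50
  C = 33 + 5·69 + 3·50 = 528
  P = 269 − 6·69 + 5·50 = 105
  A = -13 + 6·105 = 617
  V = 267 − 69 − 4·617 = -2270
  T = 261 − 5·50 + 6·105 − 3·(-2270) = 7451
Option 1 (V := 33, R + 60):
  Z = 69
  R = 50 + 60 = 110
  C = 33 + 5·69 + 3·110 = 708
  P = 269 − 6·69 + 5·110 = 405
  A = -13 + 6·405 = 2417
  V = 33
  T = 261 − 5·110 + 6·405 − 3·33 = 2042
ΔT = 2042 − 7451 = -5409; ΔC = 708 − 528 = 180
Score = (-5)·(-5409) + (-5)·180 = 26145

26145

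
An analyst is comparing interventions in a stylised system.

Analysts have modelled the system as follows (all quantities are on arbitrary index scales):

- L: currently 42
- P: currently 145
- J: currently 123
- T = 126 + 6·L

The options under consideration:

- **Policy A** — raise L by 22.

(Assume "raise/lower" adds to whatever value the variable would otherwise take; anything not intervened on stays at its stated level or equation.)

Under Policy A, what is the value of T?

510

Policy A (L + 22):
  L = 42 + 22 = 64
  T = 126 + 6·64 = 510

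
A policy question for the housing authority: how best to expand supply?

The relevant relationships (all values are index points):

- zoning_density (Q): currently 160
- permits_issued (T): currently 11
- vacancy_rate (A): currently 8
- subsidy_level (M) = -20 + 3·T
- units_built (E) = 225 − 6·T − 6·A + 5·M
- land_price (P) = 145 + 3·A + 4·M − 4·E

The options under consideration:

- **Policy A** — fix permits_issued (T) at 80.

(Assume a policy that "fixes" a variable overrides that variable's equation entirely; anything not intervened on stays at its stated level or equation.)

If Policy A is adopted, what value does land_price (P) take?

-2139

Policy A (T := 80):
  T = 80
  A = 8
  M = -20 + 3·80 = 220
  E = 225 − 6·80 − 6·8 + 5·220 = 797
  P = 145 + 3·8 + 4·220 − 4·797 = -2139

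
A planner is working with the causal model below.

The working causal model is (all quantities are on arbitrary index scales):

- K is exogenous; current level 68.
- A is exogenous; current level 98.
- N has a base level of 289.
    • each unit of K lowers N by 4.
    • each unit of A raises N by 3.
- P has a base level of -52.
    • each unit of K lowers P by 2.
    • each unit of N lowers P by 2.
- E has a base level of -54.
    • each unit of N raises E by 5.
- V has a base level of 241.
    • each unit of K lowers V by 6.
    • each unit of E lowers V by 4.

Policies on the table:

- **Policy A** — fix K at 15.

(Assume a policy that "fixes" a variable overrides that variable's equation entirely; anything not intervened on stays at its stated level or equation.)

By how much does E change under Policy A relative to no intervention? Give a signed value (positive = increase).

Baseline:
  K = 68
  A = 98
  N = 289 − 4·68 + 3·98 = 311
  E = -54 + 5·311 = 1501
Policy A (K := 15):
  K = 15
  A = 98
  N = 289 − 4·15 + 3·98 = 523
  E = -54 + 5·523 = 2561
Change in E: 2561 − 1501 = 1060

1060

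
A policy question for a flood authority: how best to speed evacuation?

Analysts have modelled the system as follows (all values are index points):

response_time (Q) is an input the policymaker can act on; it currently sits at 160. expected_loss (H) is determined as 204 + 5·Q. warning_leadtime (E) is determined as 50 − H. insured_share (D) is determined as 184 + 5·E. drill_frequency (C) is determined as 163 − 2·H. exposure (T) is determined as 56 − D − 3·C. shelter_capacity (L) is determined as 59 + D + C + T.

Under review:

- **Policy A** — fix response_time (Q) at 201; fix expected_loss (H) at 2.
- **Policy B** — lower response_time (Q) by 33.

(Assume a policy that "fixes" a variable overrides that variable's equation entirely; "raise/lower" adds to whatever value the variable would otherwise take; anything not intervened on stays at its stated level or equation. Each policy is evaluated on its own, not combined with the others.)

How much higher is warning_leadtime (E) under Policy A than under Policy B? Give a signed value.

837

Policy A (Q := 201, H := 2):
  Q = 201
  H = 2
  E = 50 − 2 = 48
Policy B (Q − 33):
  Q = 160 − 33 = 127
  H = 204 + 5·127 = 839
  E = 50 − 839 = -789
E: 48 − (-789) = 837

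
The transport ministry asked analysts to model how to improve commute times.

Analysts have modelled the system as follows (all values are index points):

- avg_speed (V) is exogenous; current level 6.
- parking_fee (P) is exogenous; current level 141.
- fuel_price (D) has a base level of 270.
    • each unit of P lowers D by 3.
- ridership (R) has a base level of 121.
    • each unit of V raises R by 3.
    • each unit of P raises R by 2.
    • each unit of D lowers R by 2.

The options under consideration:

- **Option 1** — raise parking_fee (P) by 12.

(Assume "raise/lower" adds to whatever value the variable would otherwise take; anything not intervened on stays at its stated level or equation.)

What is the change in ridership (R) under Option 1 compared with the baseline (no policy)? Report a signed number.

Baseline:
  V = 6
  P = 141
  D = 270 − 3·141 = -153
  R = 121 + 3·6 + 2·141 − 2·(-153) = 727
Option 1 (P + 12):
  V = 6
  P = 141 + 12 = 153
  D = 270 − 3·153 = -189
  R = 121 + 3·6 + 2·153 − 2·(-189) = 823
Change in R: 823 − 727 = 96

96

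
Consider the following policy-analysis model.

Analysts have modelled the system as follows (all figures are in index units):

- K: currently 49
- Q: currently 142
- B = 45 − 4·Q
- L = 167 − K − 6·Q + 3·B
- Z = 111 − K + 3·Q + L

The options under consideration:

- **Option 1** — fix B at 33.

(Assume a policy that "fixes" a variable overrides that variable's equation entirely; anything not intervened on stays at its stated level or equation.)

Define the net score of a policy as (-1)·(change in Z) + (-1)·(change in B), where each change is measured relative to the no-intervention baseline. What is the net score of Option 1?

Baseline:
  K = 49
  Q = 142
  B = 45 − 4·142 = -523
  L = 167 − 49 − 6·142 + 3·(-523) = -2303
  Z = 111 − 49 + 3·142 + (-2303) = -1815
Option 1 (B := 33):
  K = 49
  Q = 142
  B = 33
  L = 167 − 49 − 6·142 + 3·33 = -635
  Z = 111 − 49 + 3·142 + (-635) = -147
ΔZ = -147 − (-1815) = 1668; ΔB = 33 − (-523) = 556
Score = (-1)·1668 + (-1)·556 = -2224

-2224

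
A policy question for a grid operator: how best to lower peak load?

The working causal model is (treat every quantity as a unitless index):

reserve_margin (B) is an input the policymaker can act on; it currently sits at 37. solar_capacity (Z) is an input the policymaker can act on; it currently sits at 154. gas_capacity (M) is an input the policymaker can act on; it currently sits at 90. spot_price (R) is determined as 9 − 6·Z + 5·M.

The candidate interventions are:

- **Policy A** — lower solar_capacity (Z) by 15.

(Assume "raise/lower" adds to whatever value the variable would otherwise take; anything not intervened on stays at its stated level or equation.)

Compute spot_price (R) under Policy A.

-375

Policy A (Z − 15):
  Z = 154 − 15 = 139
  M = 90
  R = 9 − 6·139 + 5·90 = -375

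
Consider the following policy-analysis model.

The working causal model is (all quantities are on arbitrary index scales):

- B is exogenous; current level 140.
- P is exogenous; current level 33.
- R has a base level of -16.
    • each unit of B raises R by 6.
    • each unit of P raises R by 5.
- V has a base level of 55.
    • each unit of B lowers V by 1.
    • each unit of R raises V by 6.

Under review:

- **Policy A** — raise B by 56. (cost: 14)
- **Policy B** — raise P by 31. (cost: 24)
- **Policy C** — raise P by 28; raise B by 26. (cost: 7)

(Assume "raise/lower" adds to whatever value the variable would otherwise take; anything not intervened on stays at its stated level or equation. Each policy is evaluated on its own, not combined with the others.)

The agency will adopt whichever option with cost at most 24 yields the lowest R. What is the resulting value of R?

1144

Policy A (B + 56):
  B = 140 + 56 = 196
  P = 33
  R = -16 + 6·196 + 5·33 = 1325
Policy B (P + 31):
  B = 140
  P = 33 + 31 = 64
  R = -16 + 6·140 + 5·64 = 1144
Policy C (P + 28, B + 26):
  B = 140 + 26 = 166
  P = 33 + 28 = 61
  R = -16 + 6·166 + 5·61 = 1285
Comparing — Policy A: R=1325, Policy B: R=1144, Policy C: R=1285. Lowest is 1144 (Policy B).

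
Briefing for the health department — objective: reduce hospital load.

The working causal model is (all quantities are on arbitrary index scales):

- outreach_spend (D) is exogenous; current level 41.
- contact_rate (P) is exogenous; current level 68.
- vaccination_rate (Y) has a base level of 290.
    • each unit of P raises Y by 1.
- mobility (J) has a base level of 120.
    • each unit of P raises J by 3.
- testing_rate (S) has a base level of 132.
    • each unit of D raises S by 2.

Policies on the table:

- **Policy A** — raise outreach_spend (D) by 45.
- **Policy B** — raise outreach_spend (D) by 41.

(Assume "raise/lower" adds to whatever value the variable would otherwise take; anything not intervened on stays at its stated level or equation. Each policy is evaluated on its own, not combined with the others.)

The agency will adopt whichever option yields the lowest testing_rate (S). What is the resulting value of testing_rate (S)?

296

Policy A (D + 45):
  D = 41 + 45 = 86
  S = 132 + 2·86 = 304
Policy B (D + 41):
  D = 41 + 41 = 82
  S = 132 + 2·82 = 296
Comparing — Policy A: S=304, Policy B: S=296. Lowest is 296 (Policy B).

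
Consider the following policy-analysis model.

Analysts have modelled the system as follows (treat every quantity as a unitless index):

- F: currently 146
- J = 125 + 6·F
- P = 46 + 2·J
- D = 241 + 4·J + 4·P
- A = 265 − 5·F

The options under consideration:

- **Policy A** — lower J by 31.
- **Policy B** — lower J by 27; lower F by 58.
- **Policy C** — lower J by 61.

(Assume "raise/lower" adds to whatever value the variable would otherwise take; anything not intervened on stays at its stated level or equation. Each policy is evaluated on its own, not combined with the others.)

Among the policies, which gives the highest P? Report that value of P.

Policy A (J − 31):
  F = 146
  J = 125 + 6·146 (−31 from intervention) = 970
  P = 46 + 2·970 = 1986
Policy B (J − 27, F − 58):
  F = 146 − 58 = 88
  J = 125 + 6·88 (−27 from intervention) = 626
  P = 46 + 2·626 = 1298
Policy C (J − 61):
  F = 146
  J = 125 + 6·146 (−61 from intervention) = 940
  P = 46 + 2·940 = 1926
Comparing — Policy A: P=1986, Policy B: P=1298, Policy C: P=1926. Highest is 1986 (Policy A).

1986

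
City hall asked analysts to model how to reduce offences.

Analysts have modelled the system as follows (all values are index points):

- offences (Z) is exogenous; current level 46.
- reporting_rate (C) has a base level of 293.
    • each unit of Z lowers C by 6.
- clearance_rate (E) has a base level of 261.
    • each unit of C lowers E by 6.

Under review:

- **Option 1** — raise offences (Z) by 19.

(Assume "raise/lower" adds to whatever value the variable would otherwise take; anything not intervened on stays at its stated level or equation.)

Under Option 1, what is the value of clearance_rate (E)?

Option 1 (Z + 19):
  Z = 46 + 19 = 65
  C = 293 − 6·65 = -97
  E = 261 − 6·(-97) = 843

843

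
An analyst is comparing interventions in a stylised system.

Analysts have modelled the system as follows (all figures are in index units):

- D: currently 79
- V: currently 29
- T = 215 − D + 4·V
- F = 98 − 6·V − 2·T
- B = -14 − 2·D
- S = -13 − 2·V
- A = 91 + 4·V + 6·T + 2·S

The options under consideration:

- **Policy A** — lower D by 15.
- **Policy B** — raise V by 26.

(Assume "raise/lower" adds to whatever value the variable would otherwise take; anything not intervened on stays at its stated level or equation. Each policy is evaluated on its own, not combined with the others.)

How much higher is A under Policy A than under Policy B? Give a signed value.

Policy A (D − 15):
  D = 79 − 15 = 64
  V = 29
  T = 215 − 64 + 4·29 = 267
  S = -13 − 2·29 = -71
  A = 91 + 4·29 + 6·267 + 2·(-71) = 1667
Policy B (V + 26):
  D = 79
  V = 29 + 26 = 55
  T = 215 − 79 + 4·55 = 356
  S = -13 − 2·55 = -123
  A = 91 + 4·55 + 6·356 + 2·(-123) = 2201
A: 1667 − 2201 = -534

-534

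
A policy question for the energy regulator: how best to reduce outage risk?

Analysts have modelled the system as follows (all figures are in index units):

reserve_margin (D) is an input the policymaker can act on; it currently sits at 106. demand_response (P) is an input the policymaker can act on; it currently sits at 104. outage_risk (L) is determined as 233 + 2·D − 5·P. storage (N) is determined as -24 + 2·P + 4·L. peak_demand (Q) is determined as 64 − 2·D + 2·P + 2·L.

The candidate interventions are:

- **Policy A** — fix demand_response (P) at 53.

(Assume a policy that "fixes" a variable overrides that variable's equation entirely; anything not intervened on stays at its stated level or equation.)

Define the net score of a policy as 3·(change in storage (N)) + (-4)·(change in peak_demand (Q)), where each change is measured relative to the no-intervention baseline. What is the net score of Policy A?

Baseline:
  D = 106
  P = 104
  L = 233 + 2·106 − 5·104 = -75
  N = -24 + 2·104 + 4·(-75) = -116
  Q = 64 − 2·106 + 2·104 + 2·(-75) = -90
Policy A (P := 53):
  D = 106
  P = 53
  L = 233 + 2·106 − 5·53 = 180
  N = -24 + 2·53 + 4·180 = 802
  Q = 64 − 2·106 + 2·53 + 2·180 = 318
ΔN = 802 − (-116) = 918; ΔQ = 318 − (-90) = 408
Score = 3·918 + (-4)·408 = 1122

1122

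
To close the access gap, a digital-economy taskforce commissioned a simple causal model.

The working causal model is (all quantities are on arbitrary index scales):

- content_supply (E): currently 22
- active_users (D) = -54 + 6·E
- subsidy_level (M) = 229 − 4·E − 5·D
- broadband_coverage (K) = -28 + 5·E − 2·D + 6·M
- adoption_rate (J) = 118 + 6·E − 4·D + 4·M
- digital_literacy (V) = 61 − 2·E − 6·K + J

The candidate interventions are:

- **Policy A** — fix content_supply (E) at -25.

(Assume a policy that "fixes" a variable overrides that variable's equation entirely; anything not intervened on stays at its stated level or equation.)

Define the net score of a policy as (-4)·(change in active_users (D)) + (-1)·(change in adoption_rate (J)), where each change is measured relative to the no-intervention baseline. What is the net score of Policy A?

Baseline:
  E = 22
  D = -54 + 6·22 = 78
  M = 229 − 4·22 − 5·78 = -249
  J = 118 + 6·22 − 4·78 + 4·(-249) = -1058
Policy A (E := -25):
  E = -25
  D = -54 + 6·(-25) = -204
  M = 229 − 4·(-25) − 5·(-204) = 1349
  J = 118 + 6·(-25) − 4·(-204) + 4·1349 = 6180
ΔD = -204 − 78 = -282; ΔJ = 6180 − (-1058) = 7238
Score = (-4)·(-282) + (-1)·7238 = -6110

-6110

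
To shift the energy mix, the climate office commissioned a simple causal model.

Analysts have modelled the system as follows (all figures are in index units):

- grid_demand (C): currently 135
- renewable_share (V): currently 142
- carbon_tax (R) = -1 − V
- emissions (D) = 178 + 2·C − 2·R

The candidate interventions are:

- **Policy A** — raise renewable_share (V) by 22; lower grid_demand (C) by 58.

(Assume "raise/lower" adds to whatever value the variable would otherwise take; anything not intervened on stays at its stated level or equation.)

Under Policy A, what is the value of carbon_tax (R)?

Policy A (V + 22, C − 58):
  V = 142 + 22 = 164
  R = -1 − 164 = -165

-165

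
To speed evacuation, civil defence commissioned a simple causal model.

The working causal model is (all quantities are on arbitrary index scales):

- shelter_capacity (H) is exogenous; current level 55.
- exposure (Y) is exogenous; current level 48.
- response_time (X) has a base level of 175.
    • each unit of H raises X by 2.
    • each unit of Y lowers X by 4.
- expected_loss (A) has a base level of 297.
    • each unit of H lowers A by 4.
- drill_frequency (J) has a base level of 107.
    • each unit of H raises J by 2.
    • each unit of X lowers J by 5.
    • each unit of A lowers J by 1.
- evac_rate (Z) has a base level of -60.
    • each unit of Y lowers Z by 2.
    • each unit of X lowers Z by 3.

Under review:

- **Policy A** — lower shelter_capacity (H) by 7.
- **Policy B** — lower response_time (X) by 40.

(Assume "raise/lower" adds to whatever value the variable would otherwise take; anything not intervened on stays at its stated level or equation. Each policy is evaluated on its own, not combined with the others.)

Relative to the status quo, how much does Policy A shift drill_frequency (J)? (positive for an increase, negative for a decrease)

28

Baseline:
  H = 55
  Y = 48
  X = 175 + 2·55 − 4·48 = 93
  A = 297 − 4·55 = 77
  J = 107 + 2·55 − 5·93 − 77 = -325
Policy A (H − 7):
  H = 55 − 7 = 48
  Y = 48
  X = 175 + 2·48 − 4·48 = 79
  A = 297 − 4·48 = 105
  J = 107 + 2·48 − 5·79 − 105 = -297
Change in J: -297 − (-325) = 28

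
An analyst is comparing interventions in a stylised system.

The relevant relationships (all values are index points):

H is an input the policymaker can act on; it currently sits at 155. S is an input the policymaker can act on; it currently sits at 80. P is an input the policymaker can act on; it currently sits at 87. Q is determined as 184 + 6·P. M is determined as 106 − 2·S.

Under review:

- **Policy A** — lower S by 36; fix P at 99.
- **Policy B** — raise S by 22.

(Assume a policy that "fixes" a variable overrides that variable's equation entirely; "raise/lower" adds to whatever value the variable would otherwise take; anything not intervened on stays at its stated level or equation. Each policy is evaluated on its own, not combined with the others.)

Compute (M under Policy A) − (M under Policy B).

Policy A (S − 36, P := 99):
  S = 80 − 36 = 44
  M = 106 − 2·44 = 18
Policy B (S + 22):
  S = 80 + 22 = 102
  M = 106 − 2·102 = -98
M: 18 − (-98) = 116

116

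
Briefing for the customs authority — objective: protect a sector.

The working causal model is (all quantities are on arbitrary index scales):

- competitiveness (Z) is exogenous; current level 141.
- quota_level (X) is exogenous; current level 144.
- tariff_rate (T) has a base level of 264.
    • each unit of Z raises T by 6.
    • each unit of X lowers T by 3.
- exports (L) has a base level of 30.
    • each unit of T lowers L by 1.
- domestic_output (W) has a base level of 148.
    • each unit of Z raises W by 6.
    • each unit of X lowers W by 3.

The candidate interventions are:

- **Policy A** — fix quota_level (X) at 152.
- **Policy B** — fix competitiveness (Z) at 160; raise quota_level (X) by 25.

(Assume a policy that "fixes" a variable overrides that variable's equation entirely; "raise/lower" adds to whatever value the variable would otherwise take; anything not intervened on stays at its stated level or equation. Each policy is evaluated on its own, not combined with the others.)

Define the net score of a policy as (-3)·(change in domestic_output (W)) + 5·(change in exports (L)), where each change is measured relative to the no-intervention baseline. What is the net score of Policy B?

Baseline:
  Z = 141
  X = 144
  T = 264 + 6·141 − 3·144 = 678
  L = 30 − 678 = -648
  W = 148 + 6·141 − 3·144 = 562
Policy B (Z := 160, X + 25):
  Z = 160
  X = 144 + 25 = 169
  T = 264 + 6·160 − 3·169 = 717
  L = 30 − 717 = -687
  W = 148 + 6·160 − 3·169 = 601
ΔW = 601 − 562 = 39; ΔL = -687 − (-648) = -39
Score = (-3)·39 + 5·(-39) = -312

-312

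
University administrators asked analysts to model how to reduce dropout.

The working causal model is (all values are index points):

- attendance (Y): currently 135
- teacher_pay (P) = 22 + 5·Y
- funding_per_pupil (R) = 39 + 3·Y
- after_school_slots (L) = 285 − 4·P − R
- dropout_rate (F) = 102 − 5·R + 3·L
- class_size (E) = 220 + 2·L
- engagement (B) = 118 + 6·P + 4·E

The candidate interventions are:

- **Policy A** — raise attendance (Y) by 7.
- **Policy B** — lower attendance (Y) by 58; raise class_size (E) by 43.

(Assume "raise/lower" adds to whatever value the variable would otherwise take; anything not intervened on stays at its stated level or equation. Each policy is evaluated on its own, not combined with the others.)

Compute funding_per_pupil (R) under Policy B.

270

Policy B (Y − 58, E + 43):
  Y = 135 − 58 = 77
  R = 39 + 3·77 = 270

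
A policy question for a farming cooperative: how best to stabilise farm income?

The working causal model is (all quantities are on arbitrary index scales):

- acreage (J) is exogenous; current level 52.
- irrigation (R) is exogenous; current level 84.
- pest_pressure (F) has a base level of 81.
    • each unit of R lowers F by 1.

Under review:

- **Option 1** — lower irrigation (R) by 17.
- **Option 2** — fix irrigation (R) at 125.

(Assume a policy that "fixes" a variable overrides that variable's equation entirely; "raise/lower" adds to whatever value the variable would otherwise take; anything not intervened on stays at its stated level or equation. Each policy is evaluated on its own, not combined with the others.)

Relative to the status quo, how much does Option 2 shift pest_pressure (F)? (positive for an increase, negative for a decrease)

Baseline:
  R = 84
  F = 81 − 84 = -3
Option 2 (R := 125):
  R = 125
  F = 81 − 125 = -44
Change in F: -44 − (-3) = -41

-41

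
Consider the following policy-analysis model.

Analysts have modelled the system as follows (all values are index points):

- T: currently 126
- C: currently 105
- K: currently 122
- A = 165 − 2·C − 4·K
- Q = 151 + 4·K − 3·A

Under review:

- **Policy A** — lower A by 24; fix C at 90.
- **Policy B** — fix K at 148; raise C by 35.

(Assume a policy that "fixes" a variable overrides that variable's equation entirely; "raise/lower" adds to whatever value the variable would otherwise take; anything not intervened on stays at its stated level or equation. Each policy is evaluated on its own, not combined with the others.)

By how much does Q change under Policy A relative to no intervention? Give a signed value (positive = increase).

Baseline:
  C = 105
  K = 122
  A = 165 − 2·105 − 4·122 = -533
  Q = 151 + 4·122 − 3·(-533) = 2238
Policy A (A − 24, C := 90):
  C = 90
  K = 122
  A = 165 − 2·90 − 4·122 (−24 from intervention) = -527
  Q = 151 + 4·122 − 3·(-527) = 2220
Change in Q: 2220 − 2238 = -18

-18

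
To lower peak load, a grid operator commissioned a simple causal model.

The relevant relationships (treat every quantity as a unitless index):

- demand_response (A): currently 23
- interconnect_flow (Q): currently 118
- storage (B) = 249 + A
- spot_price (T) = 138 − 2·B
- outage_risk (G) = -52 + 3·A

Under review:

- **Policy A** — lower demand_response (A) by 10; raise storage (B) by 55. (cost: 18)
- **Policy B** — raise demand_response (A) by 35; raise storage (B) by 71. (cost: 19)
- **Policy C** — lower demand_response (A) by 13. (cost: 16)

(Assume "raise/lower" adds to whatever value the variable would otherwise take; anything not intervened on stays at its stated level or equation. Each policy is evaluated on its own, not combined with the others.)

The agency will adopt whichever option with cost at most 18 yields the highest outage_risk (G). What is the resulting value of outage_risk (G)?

Policy A (A − 10, B + 55):
  A = 23 − 10 = 13
  G = -52 + 3·13 = -13
Policy C (A − 13):
  A = 23 − 13 = 10
  G = -52 + 3·10 = -22
Comparing — Policy A: G=-13, Policy C: G=-22. Highest is -13 (Policy A).

-13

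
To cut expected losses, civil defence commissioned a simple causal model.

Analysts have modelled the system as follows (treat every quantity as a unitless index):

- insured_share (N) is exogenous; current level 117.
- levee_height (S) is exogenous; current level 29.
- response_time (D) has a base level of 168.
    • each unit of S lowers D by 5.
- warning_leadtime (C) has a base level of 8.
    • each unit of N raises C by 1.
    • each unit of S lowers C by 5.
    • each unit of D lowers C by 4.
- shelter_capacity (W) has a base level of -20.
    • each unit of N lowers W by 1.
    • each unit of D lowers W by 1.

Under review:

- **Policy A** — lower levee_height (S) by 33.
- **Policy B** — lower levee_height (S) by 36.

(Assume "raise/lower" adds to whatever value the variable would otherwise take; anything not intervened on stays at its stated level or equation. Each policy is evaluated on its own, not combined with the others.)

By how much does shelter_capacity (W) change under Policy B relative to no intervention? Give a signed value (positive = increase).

-180

Baseline:
  N = 117
  S = 29
  D = 168 − 5·29 = 23
  W = -20 − 117 − 23 = -160
Policy B (S − 36):
  N = 117
  S = 29 − 36 = -7
  D = 168 − 5·(-7) = 203
  W = -20 − 117 − 203 = -340
Change in W: -340 − (-160) = -180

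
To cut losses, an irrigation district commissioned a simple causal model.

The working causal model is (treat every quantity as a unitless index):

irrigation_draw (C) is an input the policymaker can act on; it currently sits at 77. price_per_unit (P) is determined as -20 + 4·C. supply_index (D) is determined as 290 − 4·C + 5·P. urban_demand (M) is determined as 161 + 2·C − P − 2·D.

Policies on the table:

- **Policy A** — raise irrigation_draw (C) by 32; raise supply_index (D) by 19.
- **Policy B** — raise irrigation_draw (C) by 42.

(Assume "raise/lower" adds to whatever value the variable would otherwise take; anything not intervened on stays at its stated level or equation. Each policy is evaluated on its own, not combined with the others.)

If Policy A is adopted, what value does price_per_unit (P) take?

Policy A (C + 32, D + 19):
  C = 77 + 32 = 109
  P = -20 + 4·109 = 416

416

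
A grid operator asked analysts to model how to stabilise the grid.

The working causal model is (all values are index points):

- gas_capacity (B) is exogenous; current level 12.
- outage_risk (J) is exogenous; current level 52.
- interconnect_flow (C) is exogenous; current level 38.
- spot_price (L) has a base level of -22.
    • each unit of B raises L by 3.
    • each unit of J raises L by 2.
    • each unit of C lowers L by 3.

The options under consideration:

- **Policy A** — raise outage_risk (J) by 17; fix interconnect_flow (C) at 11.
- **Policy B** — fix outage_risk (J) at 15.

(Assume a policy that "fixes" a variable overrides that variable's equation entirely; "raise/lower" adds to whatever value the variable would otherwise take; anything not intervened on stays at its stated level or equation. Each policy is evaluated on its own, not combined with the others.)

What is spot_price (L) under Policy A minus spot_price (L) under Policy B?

189

Policy A (J + 17, C := 11):
  B = 12
  J = 52 + 17 = 69
  C = 11
  L = -22 + 3·12 + 2·69 − 3·11 = 119
Policy B (J := 15):
  B = 12
  J = 15
  C = 38
  L = -22 + 3·12 + 2·15 − 3·38 = -70
L: 119 − (-70) = 189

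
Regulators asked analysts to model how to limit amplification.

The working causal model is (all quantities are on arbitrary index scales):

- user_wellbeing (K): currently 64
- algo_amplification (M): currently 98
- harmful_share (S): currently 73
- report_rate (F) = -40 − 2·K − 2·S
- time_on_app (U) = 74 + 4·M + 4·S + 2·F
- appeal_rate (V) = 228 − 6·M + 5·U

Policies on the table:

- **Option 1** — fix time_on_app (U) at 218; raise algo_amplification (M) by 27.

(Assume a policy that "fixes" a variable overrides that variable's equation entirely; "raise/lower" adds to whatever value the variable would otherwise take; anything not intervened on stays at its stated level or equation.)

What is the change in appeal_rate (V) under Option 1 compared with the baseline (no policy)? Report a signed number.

278

Baseline:
  K = 64
  M = 98
  S = 73
  F = -40 − 2·64 − 2·73 = -314
  U = 74 + 4·98 + 4·73 + 2·(-314) = 130
  V = 228 − 6·98 + 5·130 = 290
Option 1 (U := 218, M + 27):
  K = 64
  M = 98 + 27 = 125
  S = 73
  F = -40 − 2·64 − 2·73 = -314
  U = 218
  V = 228 − 6·125 + 5·218 = 568
Change in V: 568 − 290 = 278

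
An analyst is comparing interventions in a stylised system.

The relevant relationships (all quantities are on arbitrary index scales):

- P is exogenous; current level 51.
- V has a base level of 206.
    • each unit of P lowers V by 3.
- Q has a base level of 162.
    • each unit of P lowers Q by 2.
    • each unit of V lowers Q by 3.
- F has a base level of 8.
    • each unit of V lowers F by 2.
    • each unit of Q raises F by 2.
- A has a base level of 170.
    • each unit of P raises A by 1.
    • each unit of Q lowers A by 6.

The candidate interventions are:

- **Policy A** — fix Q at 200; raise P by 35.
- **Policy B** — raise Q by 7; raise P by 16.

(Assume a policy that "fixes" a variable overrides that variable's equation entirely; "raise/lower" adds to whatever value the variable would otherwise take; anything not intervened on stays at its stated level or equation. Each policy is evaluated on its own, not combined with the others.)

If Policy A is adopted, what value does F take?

Policy A (Q := 200, P + 35):
  P = 51 + 35 = 86
  V = 206 − 3·86 = -52
  Q = 200
  F = 8 − 2·(-52) + 2·200 = 512

512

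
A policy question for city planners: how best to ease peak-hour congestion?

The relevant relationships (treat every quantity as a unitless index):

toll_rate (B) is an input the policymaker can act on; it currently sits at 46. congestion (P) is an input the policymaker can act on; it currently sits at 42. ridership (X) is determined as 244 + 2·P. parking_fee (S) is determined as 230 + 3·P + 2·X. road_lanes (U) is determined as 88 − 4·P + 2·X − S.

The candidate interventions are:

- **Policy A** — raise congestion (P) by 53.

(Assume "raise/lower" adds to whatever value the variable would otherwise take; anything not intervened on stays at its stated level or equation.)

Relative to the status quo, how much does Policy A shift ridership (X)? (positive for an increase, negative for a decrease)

Baseline:
  P = 42
  X = 244 + 2·42 = 328
Policy A (P + 53):
  P = 42 + 53 = 95
  X = 244 + 2·95 = 434
Change in X: 434 − 328 = 106

106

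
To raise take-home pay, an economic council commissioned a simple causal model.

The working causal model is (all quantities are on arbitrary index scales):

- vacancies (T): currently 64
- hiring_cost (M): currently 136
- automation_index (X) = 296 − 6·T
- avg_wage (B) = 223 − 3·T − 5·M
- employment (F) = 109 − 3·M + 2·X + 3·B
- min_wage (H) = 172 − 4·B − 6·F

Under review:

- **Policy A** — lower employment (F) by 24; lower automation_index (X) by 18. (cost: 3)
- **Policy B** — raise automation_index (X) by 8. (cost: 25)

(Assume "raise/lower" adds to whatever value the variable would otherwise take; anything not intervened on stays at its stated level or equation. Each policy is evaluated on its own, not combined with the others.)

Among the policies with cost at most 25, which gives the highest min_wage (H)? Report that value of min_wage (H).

Policy A (F − 24, X − 18):
  T = 64
  M = 136
  X = 296 − 6·64 (−18 from intervention) = -106
  B = 223 − 3·64 − 5·136 = -649
  F = 109 − 3·136 + 2·(-106) + 3·(-649) (−24 from intervention) = -2482
  H = 172 − 4·(-649) − 6·(-2482) = 17660
Policy B (X + 8):
  T = 64
  M = 136
  X = 296 − 6·64 (+8 from intervention) = -80
  B = 223 − 3·64 − 5·136 = -649
  F = 109 − 3·136 + 2·(-80) + 3·(-649) = -2406
  H = 172 − 4·(-649) − 6·(-2406) = 17204
Comparing — Policy A: H=17660, Policy B: H=17204. Highest is 17660 (Policy A).

17660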